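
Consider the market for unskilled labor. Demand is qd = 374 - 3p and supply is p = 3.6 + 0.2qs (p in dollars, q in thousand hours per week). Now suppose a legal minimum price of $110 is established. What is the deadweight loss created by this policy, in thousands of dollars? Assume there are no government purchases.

8930.4

Rearranging supply gives qs = 5p - 18. Without the control the market clears where 374 - 3p = 5p - 18, i.e. p* = 49 and q* = 227.
Because the floor (110) lies above the market-clearing price, it is binding.
At p = 110: qd = 374 - 3·110 = 44 and qs = 5·110 - 18 = 532.
Quantity traded falls to 44. At q = 44 the demand price is (374 - 44)/3 = 110 and the supply price is (18 + 44)/5 = 12.4.
Deadweight loss = ½ · (110 - 12.4) · (227 - 44) = ½ · 97.6 · 183 = 8930.4.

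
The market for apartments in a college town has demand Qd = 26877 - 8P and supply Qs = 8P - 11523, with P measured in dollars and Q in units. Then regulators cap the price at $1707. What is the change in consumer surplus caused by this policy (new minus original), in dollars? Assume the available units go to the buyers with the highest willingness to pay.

-442827

Setting quantity demanded equal to quantity supplied, 26877 - 8P = 8P - 11523, gives P* = 2400 and Q* = 7677.
Because the ceiling (1707) lies below the market-clearing price, it is binding.
At P = 1707: Qd = 26877 - 8·1707 = 13221 and Qs = 8·1707 - 11523 = 2133.
Consumer surplus without the control is ½ · (3359.625 - 2400) · 7677 = 3683520.5625.
With the ceiling, 2133 units are sold at 1707 (assume they go to the highest-value buyers). The demand price at Q = 2133 is 3093, so CS = ½ · [(3359.625 - 1707) + (3093 - 1707)] · 2133 = 3240693.5625.
Change in consumer surplus = 3240693.5625 - 3683520.5625 = -442827.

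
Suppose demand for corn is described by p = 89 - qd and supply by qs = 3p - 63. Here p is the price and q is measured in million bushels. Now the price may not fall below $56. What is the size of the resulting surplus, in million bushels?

72

Rearranging demand gives qd = 89 - p. Equilibrium: 89 - p = 3p - 63, so 152 = 4p and p* = 38, q* = 51.
Since 56 > 38, the floor is binding.
At p = 56: qd = 89 - 56 = 33 and qs = 3·56 - 63 = 105.
Surplus = qs - qd = 105 - 33 = 72.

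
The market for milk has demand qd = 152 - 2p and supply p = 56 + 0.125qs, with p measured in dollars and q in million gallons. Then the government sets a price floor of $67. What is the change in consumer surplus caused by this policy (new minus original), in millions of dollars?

Rearranging supply gives qs = 8p - 448. Equilibrium: 152 - 2p = 8p - 448, so 600 = 10p and p* = 60, q* = 32.
Since 67 > 60, the floor is binding.
At p = 67: qd = 152 - 2·67 = 18 and qs = 8·67 - 448 = 88.
Consumer surplus without the control is ½ · (76 - 60) · 32 = 256.
With the floor, consumers buy 18 units at 67, so CS = ½ · (76 - 67) · 18 = 81.
Change in consumer surplus = 81 - 256 = -175.

-175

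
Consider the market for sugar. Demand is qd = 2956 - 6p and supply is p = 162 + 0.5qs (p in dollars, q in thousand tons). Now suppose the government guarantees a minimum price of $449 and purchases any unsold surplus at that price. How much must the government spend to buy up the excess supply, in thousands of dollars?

140088

Rearranging supply gives qs = 2p - 324. Without the control the market clears where 2956 - 6p = 2p - 324, i.e. p* = 410 and q* = 496.
Because the floor (449) lies above the market-clearing price, it is binding.
At p = 449: qd = 2956 - 6·449 = 262 and qs = 2·449 - 324 = 574.
Surplus = qs - qd = 312.
Government expenditure = surplus × support price = 312 × 449 = 140088.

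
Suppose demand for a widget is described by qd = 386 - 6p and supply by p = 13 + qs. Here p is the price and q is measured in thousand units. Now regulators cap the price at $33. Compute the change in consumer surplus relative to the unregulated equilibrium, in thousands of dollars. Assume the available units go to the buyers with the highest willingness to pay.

432

Rearranging supply gives qs = p - 13. Equilibrium: 386 - 6p = p - 13, so 399 = 7p and p* = 57, q* = 44.
Because the ceiling (33) lies below the market-clearing price, it is binding.
At p = 33: qd = 386 - 6·33 = 188 and qs = 33 - 13 = 20.
Consumer surplus without the control is ½ · (193/3 - 57) · 44 = 484/3.
With the ceiling, 20 units are sold at 33 (assume they go to the highest-value buyers). The demand price at q = 20 is 61, so CS = ½ · [(193/3 - 33) + (61 - 33)] · 20 = 1780/3.
Change in consumer surplus = 1780/3 - 484/3 = 432.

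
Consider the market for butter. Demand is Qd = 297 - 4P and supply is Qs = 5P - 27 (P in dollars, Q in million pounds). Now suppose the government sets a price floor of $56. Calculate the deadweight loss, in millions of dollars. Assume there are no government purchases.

1440

Without the control the market clears where 297 - 4P = 5P - 27, i.e. P* = 36 and Q* = 153.
Because the floor (56) lies above the market-clearing price, it is binding.
At P = 56: Qd = 297 - 4·56 = 73 and Qs = 5·56 - 27 = 253.
Quantity traded falls to 73. At Q = 73 the demand price is (297 - 73)/4 = 56 and the supply price is (27 + 73)/5 = 20.
Deadweight loss = ½ · (56 - 20) · (153 - 73) = ½ · 36 · 80 = 1440.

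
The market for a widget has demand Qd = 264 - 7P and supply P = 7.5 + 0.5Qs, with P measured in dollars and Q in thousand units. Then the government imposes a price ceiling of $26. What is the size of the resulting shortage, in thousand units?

Rearranging supply gives Qs = 2P - 15. In a free market, 264 - 7P = 2P - 15 gives the equilibrium P* = 31, Q* = 47.
Because the ceiling (26) lies below the market-clearing price, it is binding.
At P = 26: Qd = 264 - 7·26 = 82 and Qs = 2·26 - 15 = 37.
Shortage = Qd - Qs = 82 - 37 = 45.

45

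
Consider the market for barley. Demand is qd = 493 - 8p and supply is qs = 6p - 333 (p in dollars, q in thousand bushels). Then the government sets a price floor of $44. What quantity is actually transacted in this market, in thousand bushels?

In a free market, 493 - 8p = 6p - 333 gives the equilibrium p* = 59, q* = 21.
The floor of 44 is below the equilibrium price 59, so it is not binding; the market clears at p* = 59, q* = 21.

21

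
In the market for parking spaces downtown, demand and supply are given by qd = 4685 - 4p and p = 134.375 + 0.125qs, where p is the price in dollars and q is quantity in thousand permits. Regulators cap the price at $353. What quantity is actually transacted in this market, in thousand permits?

1749

Rearranging supply gives qs = 8p - 1075. In a free market, 4685 - 4p = 8p - 1075 gives the equilibrium p* = 480, q* = 2765.
Since 353 < 480, the ceiling is binding.
At p = 353: qd = 4685 - 4·353 = 3273 and qs = 8·353 - 1075 = 1749.
The quantity actually transacted is the short side, supply: 1749.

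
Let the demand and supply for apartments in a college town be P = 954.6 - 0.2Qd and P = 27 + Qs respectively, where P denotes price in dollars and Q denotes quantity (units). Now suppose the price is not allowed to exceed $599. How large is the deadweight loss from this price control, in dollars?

24240.6

Rearranging demand gives Qd = 4773 - 5P; rearranging supply gives Qs = P - 27. Equilibrium: 4773 - 5P = P - 27, so 4800 = 6P and P* = 800, Q* = 773.
Because the ceiling (599) lies below the market-clearing price, it is binding.
At P = 599: Qd = 4773 - 5·599 = 1778 and Qs = 599 - 27 = 572.
Quantity traded falls to 572. At Q = 572 the demand price is (4773 - 572)/5 = 840.2 and the supply price is 27 + 572 = 599.
Deadweight loss = ½ · (840.2 - 599) · (773 - 572) = ½ · 241.2 · 201 = 24240.6.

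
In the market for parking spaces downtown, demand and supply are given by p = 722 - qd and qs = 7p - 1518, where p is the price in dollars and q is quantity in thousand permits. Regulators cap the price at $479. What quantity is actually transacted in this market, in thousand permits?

442

Rearranging demand gives qd = 722 - p. Setting quantity demanded equal to quantity supplied, 722 - p = 7p - 1518, gives p* = 280 and q* = 442.
Since 479 is above p* = 280, the ceiling does not bind and the free-market outcome prevails.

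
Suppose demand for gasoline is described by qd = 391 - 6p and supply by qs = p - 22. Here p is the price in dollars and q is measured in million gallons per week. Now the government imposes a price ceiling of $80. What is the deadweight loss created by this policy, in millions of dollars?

0

Equilibrium: 391 - 6p = p - 22, so 413 = 7p and p* = 59, q* = 37.
Since 80 is above p* = 59, the ceiling does not bind and the free-market outcome prevails.
Since the control does not bind, no trades are prevented and deadweight loss is zero.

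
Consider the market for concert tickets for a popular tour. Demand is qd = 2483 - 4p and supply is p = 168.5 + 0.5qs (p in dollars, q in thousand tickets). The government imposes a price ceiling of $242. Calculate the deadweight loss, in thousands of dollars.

Rearranging supply gives qs = 2p - 337. Without the control the market clears where 2483 - 4p = 2p - 337, i.e. p* = 470 and q* = 603.
The ceiling of 242 is below the equilibrium price 470, so it binds.
At p = 242: qd = 2483 - 4·242 = 1515 and qs = 2·242 - 337 = 147.
Quantity traded falls to 147. At q = 147 the demand price is (2483 - 147)/4 = 584 and the supply price is (337 + 147)/2 = 242.
Deadweight loss = ½ · (584 - 242) · (603 - 147) = ½ · 342 · 456 = 77976.

77976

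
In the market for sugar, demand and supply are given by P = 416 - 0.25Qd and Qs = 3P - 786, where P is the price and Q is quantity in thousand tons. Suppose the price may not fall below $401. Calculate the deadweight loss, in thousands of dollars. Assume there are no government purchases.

12138

Rearranging demand gives Qd = 1664 - 4P. Equilibrium: 1664 - 4P = 3P - 786, so 2450 = 7P and P* = 350, Q* = 264.
Since 401 > 350, the floor is binding.
At P = 401: Qd = 1664 - 4·401 = 60 and Qs = 3·401 - 786 = 417.
Quantity traded falls to 60. At Q = 60 the demand price is (1664 - 60)/4 = 401 and the supply price is (786 + 60)/3 = 282.
Deadweight loss = ½ · (401 - 282) · (264 - 60) = ½ · 119 · 204 = 12138.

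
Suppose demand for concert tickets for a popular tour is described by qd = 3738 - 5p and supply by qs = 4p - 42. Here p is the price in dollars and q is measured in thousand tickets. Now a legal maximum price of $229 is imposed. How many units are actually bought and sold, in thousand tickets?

874

Equilibrium: 3738 - 5p = 4p - 42, so 3780 = 9p and p* = 420, q* = 1638.
The ceiling of 229 is below the equilibrium price 420, so it binds.
At p = 229: qd = 3738 - 5·229 = 2593 and qs = 4·229 - 42 = 874.
The quantity actually transacted is the short side, supply: 874.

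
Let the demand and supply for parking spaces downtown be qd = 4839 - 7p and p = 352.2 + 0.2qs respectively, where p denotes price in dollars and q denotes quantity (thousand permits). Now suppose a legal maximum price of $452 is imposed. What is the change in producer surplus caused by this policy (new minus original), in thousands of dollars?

-72912

Rearranging supply gives qs = 5p - 1761. Equilibrium: 4839 - 7p = 5p - 1761, so 6600 = 12p and p* = 550, q* = 989.
Because the ceiling (452) lies below the market-clearing price, it is binding.
At p = 452: qd = 4839 - 7·452 = 1675 and qs = 5·452 - 1761 = 499.
Producer surplus without the control is ½ · (550 - 352.2) · 989 = 97812.1.
With the ceiling, producers sell 499 units at 452, so PS = ½ · (452 - 352.2) · 499 = 24900.1.
Change in producer surplus = 24900.1 - 97812.1 = -72912.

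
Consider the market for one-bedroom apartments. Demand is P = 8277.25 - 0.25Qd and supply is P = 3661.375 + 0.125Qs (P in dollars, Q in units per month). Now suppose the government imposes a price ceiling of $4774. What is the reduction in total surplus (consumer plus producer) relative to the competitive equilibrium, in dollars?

2177712

Rearranging demand gives Qd = 33109 - 4P; rearranging supply gives Qs = 8P - 29291. Setting quantity demanded equal to quantity supplied, 33109 - 4P = 8P - 29291, gives P* = 5200 and Q* = 12309.
Since 4774 < 5200, the ceiling is binding.
At P = 4774: Qd = 33109 - 4·4774 = 14013 and Qs = 8·4774 - 29291 = 8901.
Quantity traded falls to 8901. At Q = 8901 the demand price is (33109 - 8901)/4 = 6052 and the supply price is (29291 + 8901)/8 = 4774.
Deadweight loss = ½ · (6052 - 4774) · (12309 - 8901) = ½ · 1278 · 3408 = 2177712.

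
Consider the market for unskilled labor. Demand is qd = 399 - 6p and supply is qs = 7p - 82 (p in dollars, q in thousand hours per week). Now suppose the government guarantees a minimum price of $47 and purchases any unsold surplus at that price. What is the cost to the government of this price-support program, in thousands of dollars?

6110

Equilibrium: 399 - 6p = 7p - 82, so 481 = 13p and p* = 37, q* = 177.
The floor of 47 is above the equilibrium price 37, so it binds.
At p = 47: qd = 399 - 6·47 = 117 and qs = 7·47 - 82 = 247.
Surplus = qs - qd = 130.
Government expenditure = surplus × support price = 130 × 47 = 6110.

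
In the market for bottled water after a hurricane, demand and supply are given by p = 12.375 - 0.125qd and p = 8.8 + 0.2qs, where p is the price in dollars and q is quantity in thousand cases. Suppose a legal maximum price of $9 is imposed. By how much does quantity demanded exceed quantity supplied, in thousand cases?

26

Rearranging demand gives qd = 99 - 8p; rearranging supply gives qs = 5p - 44. In a free market, 99 - 8p = 5p - 44 gives the equilibrium p* = 11, q* = 11.
The ceiling of 9 is below the equilibrium price 11, so it binds.
At p = 9: qd = 99 - 8·9 = 27 and qs = 5·9 - 44 = 1.
Shortage = qd - qs = 27 - 1 = 26.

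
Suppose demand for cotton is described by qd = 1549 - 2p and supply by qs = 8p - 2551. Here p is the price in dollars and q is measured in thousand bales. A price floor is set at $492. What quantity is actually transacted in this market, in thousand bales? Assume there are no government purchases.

Equilibrium: 1549 - 2p = 8p - 2551, so 4100 = 10p and p* = 410, q* = 729.
The floor of 492 is above the equilibrium price 410, so it binds.
At p = 492: qd = 1549 - 2·492 = 565 and qs = 8·492 - 2551 = 1385.
The quantity actually transacted is the short side, demand: 565.

565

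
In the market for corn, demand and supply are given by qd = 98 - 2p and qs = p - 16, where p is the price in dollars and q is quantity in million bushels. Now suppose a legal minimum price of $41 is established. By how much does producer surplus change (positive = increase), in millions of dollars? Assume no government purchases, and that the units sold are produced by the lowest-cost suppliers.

30

Equilibrium: 98 - 2p = p - 16, so 114 = 3p and p* = 38, q* = 22.
The floor of 41 is above the equilibrium price 38, so it binds.
At p = 41: qd = 98 - 2·41 = 16 and qs = 41 - 16 = 25.
Producer surplus without the control is ½ · (38 - 16) · 22 = 242.
With the floor, 16 units are sold at 41. The supply price at q = 16 is 32, so PS = ½ · [(41 - 16) + (41 - 32)] · 16 = 272.
Change in producer surplus = 272 - 242 = 30.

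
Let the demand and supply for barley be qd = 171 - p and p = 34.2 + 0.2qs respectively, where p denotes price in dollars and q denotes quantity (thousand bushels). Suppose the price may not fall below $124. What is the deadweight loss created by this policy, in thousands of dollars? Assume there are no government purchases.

Rearranging supply gives qs = 5p - 171. Without the control the market clears where 171 - p = 5p - 171, i.e. p* = 57 and q* = 114.
Because the floor (124) lies above the market-clearing price, it is binding.
At p = 124: qd = 171 - 124 = 47 and qs = 5·124 - 171 = 449.
Quantity traded falls to 47. At q = 47 the demand price is 171 - 47 = 124 and the supply price is (171 + 47)/5 = 43.6.
Deadweight loss = ½ · (124 - 43.6) · (114 - 47) = ½ · 80.4 · 67 = 2693.4.

2693.4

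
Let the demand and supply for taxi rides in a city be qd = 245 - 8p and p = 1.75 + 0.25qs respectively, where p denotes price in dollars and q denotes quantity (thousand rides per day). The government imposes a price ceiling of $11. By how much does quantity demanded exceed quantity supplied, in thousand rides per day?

120

Rearranging supply gives qs = 4p - 7. Without the control the market clears where 245 - 8p = 4p - 7, i.e. p* = 21 and q* = 77.
Because the ceiling (11) lies below the market-clearing price, it is binding.
At p = 11: qd = 245 - 8·11 = 157 and qs = 4·11 - 7 = 37.
Shortage = qd - qs = 157 - 37 = 120.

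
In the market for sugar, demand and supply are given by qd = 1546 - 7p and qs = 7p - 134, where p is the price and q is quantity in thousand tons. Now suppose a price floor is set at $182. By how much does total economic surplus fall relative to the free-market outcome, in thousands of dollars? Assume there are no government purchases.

26908

Equilibrium: 1546 - 7p = 7p - 134, so 1680 = 14p and p* = 120, q* = 706.
Because the floor (182) lies above the market-clearing price, it is binding.
At p = 182: qd = 1546 - 7·182 = 272 and qs = 7·182 - 134 = 1140.
Quantity traded falls to 272. At q = 272 the demand price is (1546 - 272)/7 = 182 and the supply price is (134 + 272)/7 = 58.
Deadweight loss = ½ · (182 - 58) · (706 - 272) = ½ · 124 · 434 = 26908.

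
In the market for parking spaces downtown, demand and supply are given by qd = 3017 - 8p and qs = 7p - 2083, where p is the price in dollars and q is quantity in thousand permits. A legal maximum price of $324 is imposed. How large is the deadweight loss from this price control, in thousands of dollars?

1680

Setting quantity demanded equal to quantity supplied, 3017 - 8p = 7p - 2083, gives p* = 340 and q* = 297.
Because the ceiling (324) lies below the market-clearing price, it is binding.
At p = 324: qd = 3017 - 8·324 = 425 and qs = 7·324 - 2083 = 185.
Quantity traded falls to 185. At q = 185 the demand price is (3017 - 185)/8 = 354 and the supply price is (2083 + 185)/7 = 324.
Deadweight loss = ½ · (354 - 324) · (297 - 185) = ½ · 30 · 112 = 1680.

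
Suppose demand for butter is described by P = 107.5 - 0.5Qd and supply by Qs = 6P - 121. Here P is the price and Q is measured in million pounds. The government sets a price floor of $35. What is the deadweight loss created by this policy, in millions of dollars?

Rearranging demand gives Qd = 215 - 2P. In a free market, 215 - 2P = 6P - 121 gives the equilibrium P* = 42, Q* = 131.
The floor of 35 is below the equilibrium price 42, so it is not binding; the market clears at P* = 42, Q* = 131.
Since the control does not bind, no trades are prevented and deadweight loss is zero.

0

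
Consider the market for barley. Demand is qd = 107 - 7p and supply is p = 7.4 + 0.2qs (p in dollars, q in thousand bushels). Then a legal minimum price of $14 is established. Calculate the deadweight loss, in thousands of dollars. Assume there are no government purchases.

33.6

Rearranging supply gives qs = 5p - 37. Equilibrium: 107 - 7p = 5p - 37, so 144 = 12p and p* = 12, q* = 23.
Since 14 > 12, the floor is binding.
At p = 14: qd = 107 - 7·14 = 9 and qs = 5·14 - 37 = 33.
Quantity traded falls to 9. At q = 9 the demand price is (107 - 9)/7 = 14 and the supply price is (37 + 9)/5 = 9.2.
Deadweight loss = ½ · (14 - 9.2) · (23 - 9) = ½ · 4.8 · 14 = 33.6.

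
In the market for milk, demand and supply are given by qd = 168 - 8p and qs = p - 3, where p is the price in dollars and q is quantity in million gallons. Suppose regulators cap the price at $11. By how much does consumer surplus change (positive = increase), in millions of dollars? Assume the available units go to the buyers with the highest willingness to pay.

Setting quantity demanded equal to quantity supplied, 168 - 8p = p - 3, gives p* = 19 and q* = 16.
Since 11 < 19, the ceiling is binding.
At p = 11: qd = 168 - 8·11 = 80 and qs = 11 - 3 = 8.
Consumer surplus without the control is ½ · (21 - 19) · 16 = 16.
With the ceiling, 8 units are sold at 11 (assume they go to the highest-value buyers). The demand price at q = 8 is 20, so CS = ½ · [(21 - 11) + (20 - 11)] · 8 = 76.
Change in consumer surplus = 76 - 16 = 60.

60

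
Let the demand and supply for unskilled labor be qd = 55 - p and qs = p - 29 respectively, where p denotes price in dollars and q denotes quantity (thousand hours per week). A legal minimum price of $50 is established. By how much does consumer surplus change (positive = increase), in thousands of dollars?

-72

Equilibrium: 55 - p = p - 29, so 84 = 2p and p* = 42, q* = 13.
Since 50 > 42, the floor is binding.
At p = 50: qd = 55 - 50 = 5 and qs = 50 - 29 = 21.
Consumer surplus without the control is ½ · (55 - 42) · 13 = 84.5.
With the floor, consumers buy 5 units at 50, so CS = ½ · (55 - 50) · 5 = 12.5.
Change in consumer surplus = 12.5 - 84.5 = -72.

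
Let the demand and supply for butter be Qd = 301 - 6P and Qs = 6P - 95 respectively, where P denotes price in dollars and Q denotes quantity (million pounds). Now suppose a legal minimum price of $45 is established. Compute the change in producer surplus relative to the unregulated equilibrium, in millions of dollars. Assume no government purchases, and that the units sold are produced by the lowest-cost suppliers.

-60

Setting quantity demanded equal to quantity supplied, 301 - 6P = 6P - 95, gives P* = 33 and Q* = 103.
The floor of 45 is above the equilibrium price 33, so it binds.
At P = 45: Qd = 301 - 6·45 = 31 and Qs = 6·45 - 95 = 175.
Producer surplus without the control is ½ · (33 - 95/6) · 103 = 10609/12.
With the floor, 31 units are sold at 45. The supply price at Q = 31 is 21, so PS = ½ · [(45 - 95/6) + (45 - 21)] · 31 = 9889/12.
Change in producer surplus = 9889/12 - 10609/12 = -60.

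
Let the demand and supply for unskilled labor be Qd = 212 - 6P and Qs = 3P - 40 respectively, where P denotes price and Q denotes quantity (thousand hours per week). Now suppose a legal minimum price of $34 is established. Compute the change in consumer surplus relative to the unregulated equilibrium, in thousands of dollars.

Without the control the market clears where 212 - 6P = 3P - 40, i.e. P* = 28 and Q* = 44.
Because the floor (34) lies above the market-clearing price, it is binding.
At P = 34: Qd = 212 - 6·34 = 8 and Qs = 3·34 - 40 = 62.
Consumer surplus without the control is ½ · (106/3 - 28) · 44 = 484/3.
With the floor, consumers buy 8 units at 34, so CS = ½ · (106/3 - 34) · 8 = 16/3.
Change in consumer surplus = 16/3 - 484/3 = -156.

-156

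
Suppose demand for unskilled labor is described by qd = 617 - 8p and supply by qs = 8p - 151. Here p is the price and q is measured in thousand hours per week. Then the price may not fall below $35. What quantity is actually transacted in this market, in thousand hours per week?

233

Equilibrium: 617 - 8p = 8p - 151, so 768 = 16p and p* = 48, q* = 233.
Since 35 is below p* = 48, the floor does not bind and the free-market outcome prevails.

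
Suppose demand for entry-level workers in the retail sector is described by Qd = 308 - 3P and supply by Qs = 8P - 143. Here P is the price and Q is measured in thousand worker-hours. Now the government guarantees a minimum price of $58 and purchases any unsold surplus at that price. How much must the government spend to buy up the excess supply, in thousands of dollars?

In a free market, 308 - 3P = 8P - 143 gives the equilibrium P* = 41, Q* = 185.
The floor of 58 is above the equilibrium price 41, so it binds.
At P = 58: Qd = 308 - 3·58 = 134 and Qs = 8·58 - 143 = 321.
Surplus = Qs - Qd = 187.
Government expenditure = surplus × support price = 187 × 58 = 10846.

10846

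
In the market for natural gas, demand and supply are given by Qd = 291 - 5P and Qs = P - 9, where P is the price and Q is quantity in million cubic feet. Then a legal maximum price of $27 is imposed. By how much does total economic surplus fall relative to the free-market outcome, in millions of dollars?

Setting quantity demanded equal to quantity supplied, 291 - 5P = P - 9, gives P* = 50 and Q* = 41.
Because the ceiling (27) lies below the market-clearing price, it is binding.
At P = 27: Qd = 291 - 5·27 = 156 and Qs = 27 - 9 = 18.
Quantity traded falls to 18. At Q = 18 the demand price is (291 - 18)/5 = 54.6 and the supply price is 9 + 18 = 27.
Deadweight loss = ½ · (54.6 - 27) · (41 - 18) = ½ · 27.6 · 23 = 317.4.

317.4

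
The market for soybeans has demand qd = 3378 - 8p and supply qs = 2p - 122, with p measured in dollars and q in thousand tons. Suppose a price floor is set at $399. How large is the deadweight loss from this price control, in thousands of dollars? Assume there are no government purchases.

Equilibrium: 3378 - 8p = 2p - 122, so 3500 = 10p and p* = 350, q* = 578.
Because the floor (399) lies above the market-clearing price, it is binding.
At p = 399: qd = 3378 - 8·399 = 186 and qs = 2·399 - 122 = 676.
Quantity traded falls to 186. At q = 186 the demand price is (3378 - 186)/8 = 399 and the supply price is (122 + 186)/2 = 154.
Deadweight loss = ½ · (399 - 154) · (578 - 186) = ½ · 245 · 392 = 48020.

48020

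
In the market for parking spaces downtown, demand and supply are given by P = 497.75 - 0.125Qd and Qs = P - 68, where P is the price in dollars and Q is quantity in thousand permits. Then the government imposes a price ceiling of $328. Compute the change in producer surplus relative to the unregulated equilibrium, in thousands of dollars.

-39162

Rearranging demand gives Qd = 3982 - 8P. In a free market, 3982 - 8P = P - 68 gives the equilibrium P* = 450, Q* = 382.
The ceiling of 328 is below the equilibrium price 450, so it binds.
At P = 328: Qd = 3982 - 8·328 = 1358 and Qs = 328 - 68 = 260.
Producer surplus without the control is ½ · (450 - 68) · 382 = 72962.
With the ceiling, producers sell 260 units at 328, so PS = ½ · (328 - 68) · 260 = 33800.
Change in producer surplus = 33800 - 72962 = -39162.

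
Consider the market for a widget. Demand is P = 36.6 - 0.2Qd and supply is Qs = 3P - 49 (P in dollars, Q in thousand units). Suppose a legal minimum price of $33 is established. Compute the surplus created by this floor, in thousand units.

Rearranging demand gives Qd = 183 - 5P. Equilibrium: 183 - 5P = 3P - 49, so 232 = 8P and P* = 29, Q* = 38.
The floor of 33 is above the equilibrium price 29, so it binds.
At P = 33: Qd = 183 - 5·33 = 18 and Qs = 3·33 - 49 = 50.
Surplus = Qs - Qd = 50 - 18 = 32.

32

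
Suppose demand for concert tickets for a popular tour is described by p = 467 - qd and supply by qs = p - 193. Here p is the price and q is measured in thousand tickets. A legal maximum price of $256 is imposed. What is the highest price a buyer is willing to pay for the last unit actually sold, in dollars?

404

Rearranging demand gives qd = 467 - p. Without the control the market clears where 467 - p = p - 193, i.e. p* = 330 and q* = 137.
Because the ceiling (256) lies below the market-clearing price, it is binding.
At p = 256: qd = 467 - 256 = 211 and qs = 256 - 193 = 63.
Only 63 units reach the market. On the demand curve, the marginal buyer's willingness to pay at q = 63 is (467 - 63) = 404.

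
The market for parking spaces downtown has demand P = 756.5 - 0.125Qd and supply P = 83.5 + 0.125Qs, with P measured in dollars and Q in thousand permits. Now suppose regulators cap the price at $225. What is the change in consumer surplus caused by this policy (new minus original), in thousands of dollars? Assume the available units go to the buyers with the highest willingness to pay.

Rearranging demand gives Qd = 6052 - 8P; rearranging supply gives Qs = 8P - 668. Equilibrium: 6052 - 8P = 8P - 668, so 6720 = 16P and P* = 420, Q* = 2692.
The ceiling of 225 is below the equilibrium price 420, so it binds.
At P = 225: Qd = 6052 - 8·225 = 4252 and Qs = 8·225 - 668 = 1132.
Consumer surplus without the control is ½ · (756.5 - 420) · 2692 = 452929.
With the ceiling, 1132 units are sold at 225 (assume they go to the highest-value buyers). The demand price at Q = 1132 is 615, so CS = ½ · [(756.5 - 225) + (615 - 225)] · 1132 = 521569.
Change in consumer surplus = 521569 - 452929 = 68640.

68640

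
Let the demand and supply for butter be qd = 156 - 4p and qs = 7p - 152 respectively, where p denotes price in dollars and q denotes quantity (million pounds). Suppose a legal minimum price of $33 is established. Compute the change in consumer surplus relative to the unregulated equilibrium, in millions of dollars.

In a free market, 156 - 4p = 7p - 152 gives the equilibrium p* = 28, q* = 44.
Because the floor (33) lies above the market-clearing price, it is binding.
At p = 33: qd = 156 - 4·33 = 24 and qs = 7·33 - 152 = 79.
Consumer surplus without the control is ½ · (39 - 28) · 44 = 242.
With the floor, consumers buy 24 units at 33, so CS = ½ · (39 - 33) · 24 = 72.
Change in consumer surplus = 72 - 242 = -170.

-170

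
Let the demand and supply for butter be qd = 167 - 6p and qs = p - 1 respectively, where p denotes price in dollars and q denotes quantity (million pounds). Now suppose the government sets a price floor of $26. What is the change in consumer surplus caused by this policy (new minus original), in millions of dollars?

Setting quantity demanded equal to quantity supplied, 167 - 6p = p - 1, gives p* = 24 and q* = 23.
Since 26 > 24, the floor is binding.
At p = 26: qd = 167 - 6·26 = 11 and qs = 26 - 1 = 25.
Consumer surplus without the control is ½ · (167/6 - 24) · 23 = 529/12.
With the floor, consumers buy 11 units at 26, so CS = ½ · (167/6 - 26) · 11 = 121/12.
Change in consumer surplus = 121/12 - 529/12 = -34.

-34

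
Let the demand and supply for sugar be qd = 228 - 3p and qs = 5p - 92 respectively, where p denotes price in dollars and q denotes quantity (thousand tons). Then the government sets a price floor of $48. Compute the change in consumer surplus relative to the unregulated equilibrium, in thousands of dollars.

-768

Setting quantity demanded equal to quantity supplied, 228 - 3p = 5p - 92, gives p* = 40 and q* = 108.
Because the floor (48) lies above the market-clearing price, it is binding.
At p = 48: qd = 228 - 3·48 = 84 and qs = 5·48 - 92 = 148.
Consumer surplus without the control is ½ · (76 - 40) · 108 = 1944.
With the floor, consumers buy 84 units at 48, so CS = ½ · (76 - 48) · 84 = 1176.
Change in consumer surplus = 1176 - 1944 = -768.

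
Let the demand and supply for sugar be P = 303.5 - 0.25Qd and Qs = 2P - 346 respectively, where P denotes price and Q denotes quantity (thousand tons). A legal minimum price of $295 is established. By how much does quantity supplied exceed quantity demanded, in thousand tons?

Rearranging demand gives Qd = 1214 - 4P. Setting quantity demanded equal to quantity supplied, 1214 - 4P = 2P - 346, gives P* = 260 and Q* = 174.
Because the floor (295) lies above the market-clearing price, it is binding.
At P = 295: Qd = 1214 - 4·295 = 34 and Qs = 2·295 - 346 = 244.
Surplus = Qs - Qd = 244 - 34 = 210.

210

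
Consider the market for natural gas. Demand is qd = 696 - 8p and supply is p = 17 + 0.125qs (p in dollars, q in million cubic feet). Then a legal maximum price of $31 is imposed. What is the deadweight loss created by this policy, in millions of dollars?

3528

Rearranging supply gives qs = 8p - 136. Without the control the market clears where 696 - 8p = 8p - 136, i.e. p* = 52 and q* = 280.
Since 31 < 52, the ceiling is binding.
At p = 31: qd = 696 - 8·31 = 448 and qs = 8·31 - 136 = 112.
Quantity traded falls to 112. At q = 112 the demand price is (696 - 112)/8 = 73 and the supply price is (136 + 112)/8 = 31.
Deadweight loss = ½ · (73 - 31) · (280 - 112) = ½ · 42 · 168 = 3528.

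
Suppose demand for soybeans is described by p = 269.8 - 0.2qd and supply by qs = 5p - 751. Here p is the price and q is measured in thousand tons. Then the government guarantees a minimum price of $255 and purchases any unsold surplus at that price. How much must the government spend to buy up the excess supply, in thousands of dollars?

Rearranging demand gives qd = 1349 - 5p. In a free market, 1349 - 5p = 5p - 751 gives the equilibrium p* = 210, q* = 299.
Since 255 > 210, the floor is binding.
At p = 255: qd = 1349 - 5·255 = 74 and qs = 5·255 - 751 = 524.
Surplus = qs - qd = 450.
Government expenditure = surplus × support price = 450 × 255 = 114750.

114750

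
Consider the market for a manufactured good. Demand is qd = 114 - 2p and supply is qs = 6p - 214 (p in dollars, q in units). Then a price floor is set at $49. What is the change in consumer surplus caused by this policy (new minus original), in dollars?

In a free market, 114 - 2p = 6p - 214 gives the equilibrium p* = 41, q* = 32.
The floor of 49 is above the equilibrium price 41, so it binds.
At p = 49: qd = 114 - 2·49 = 16 and qs = 6·49 - 214 = 80.
Consumer surplus without the control is ½ · (57 - 41) · 32 = 256.
With the floor, consumers buy 16 units at 49, so CS = ½ · (57 - 49) · 16 = 64.
Change in consumer surplus = 64 - 256 = -192.

-192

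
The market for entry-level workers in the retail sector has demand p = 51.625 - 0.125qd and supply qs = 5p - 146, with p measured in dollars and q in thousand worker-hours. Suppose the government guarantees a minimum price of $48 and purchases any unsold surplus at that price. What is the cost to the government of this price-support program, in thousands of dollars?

3120

Rearranging demand gives qd = 413 - 8p. Without the control the market clears where 413 - 8p = 5p - 146, i.e. p* = 43 and q* = 69.
Since 48 > 43, the floor is binding.
At p = 48: qd = 413 - 8·48 = 29 and qs = 5·48 - 146 = 94.
Surplus = qs - qd = 65.
Government expenditure = surplus × support price = 65 × 48 = 3120.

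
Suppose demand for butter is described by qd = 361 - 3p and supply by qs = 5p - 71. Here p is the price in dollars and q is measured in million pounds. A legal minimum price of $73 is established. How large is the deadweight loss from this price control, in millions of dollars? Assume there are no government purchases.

866.4

Setting quantity demanded equal to quantity supplied, 361 - 3p = 5p - 71, gives p* = 54 and q* = 199.
Because the floor (73) lies above the market-clearing price, it is binding.
At p = 73: qd = 361 - 3·73 = 142 and qs = 5·73 - 71 = 294.
Quantity traded falls to 142. At q = 142 the demand price is (361 - 142)/3 = 73 and the supply price is (71 + 142)/5 = 42.6.
Deadweight loss = ½ · (73 - 42.6) · (199 - 142) = ½ · 30.4 · 57 = 866.4.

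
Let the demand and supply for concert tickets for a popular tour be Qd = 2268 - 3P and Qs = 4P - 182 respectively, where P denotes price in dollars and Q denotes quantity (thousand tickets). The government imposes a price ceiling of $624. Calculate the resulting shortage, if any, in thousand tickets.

In a free market, 2268 - 3P = 4P - 182 gives the equilibrium P* = 350, Q* = 1218.
Since 624 is above P* = 350, the ceiling does not bind and the free-market outcome prevails.
Since the control does not bind, there is no shortage.

0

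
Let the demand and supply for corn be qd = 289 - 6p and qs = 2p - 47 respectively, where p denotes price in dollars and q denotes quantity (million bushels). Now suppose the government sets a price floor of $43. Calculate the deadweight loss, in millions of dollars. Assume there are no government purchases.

12

Equilibrium: 289 - 6p = 2p - 47, so 336 = 8p and p* = 42, q* = 37.
Because the floor (43) lies above the market-clearing price, it is binding.
At p = 43: qd = 289 - 6·43 = 31 and qs = 2·43 - 47 = 39.
Quantity traded falls to 31. At q = 31 the demand price is (289 - 31)/6 = 43 and the supply price is (47 + 31)/2 = 39.
Deadweight loss = ½ · (43 - 39) · (37 - 31) = ½ · 4 · 6 = 12.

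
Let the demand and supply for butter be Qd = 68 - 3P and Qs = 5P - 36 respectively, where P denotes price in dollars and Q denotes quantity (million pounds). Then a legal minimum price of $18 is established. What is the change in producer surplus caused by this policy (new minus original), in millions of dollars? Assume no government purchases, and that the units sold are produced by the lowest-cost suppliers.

Without the control the market clears where 68 - 3P = 5P - 36, i.e. P* = 13 and Q* = 29.
The floor of 18 is above the equilibrium price 13, so it binds.
At P = 18: Qd = 68 - 3·18 = 14 and Qs = 5·18 - 36 = 54.
Producer surplus without the control is ½ · (13 - 7.2) · 29 = 84.1.
With the floor, 14 units are sold at 18. The supply price at Q = 14 is 10, so PS = ½ · [(18 - 7.2) + (18 - 10)] · 14 = 131.6.
Change in producer surplus = 131.6 - 84.1 = 47.5.

47.5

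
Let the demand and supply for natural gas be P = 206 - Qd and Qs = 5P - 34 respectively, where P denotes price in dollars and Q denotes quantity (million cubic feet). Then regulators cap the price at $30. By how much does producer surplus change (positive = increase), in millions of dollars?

-1410

Rearranging demand gives Qd = 206 - P. In a free market, 206 - P = 5P - 34 gives the equilibrium P* = 40, Q* = 166.
The ceiling of 30 is below the equilibrium price 40, so it binds.
At P = 30: Qd = 206 - 30 = 176 and Qs = 5·30 - 34 = 116.
Producer surplus without the control is ½ · (40 - 6.8) · 166 = 2755.6.
With the ceiling, producers sell 116 units at 30, so PS = ½ · (30 - 6.8) · 116 = 1345.6.
Change in producer surplus = 1345.6 - 2755.6 = -1410.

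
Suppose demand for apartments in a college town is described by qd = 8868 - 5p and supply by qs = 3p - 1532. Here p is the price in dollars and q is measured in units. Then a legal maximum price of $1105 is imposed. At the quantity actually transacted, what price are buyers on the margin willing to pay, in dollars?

Without the control the market clears where 8868 - 5p = 3p - 1532, i.e. p* = 1300 and q* = 2368.
Because the ceiling (1105) lies below the market-clearing price, it is binding.
At p = 1105: qd = 8868 - 5·1105 = 3343 and qs = 3·1105 - 1532 = 1783.
Only 1783 units reach the market. On the demand curve, the marginal buyer's willingness to pay at q = 1783 is (8868 - 1783)/5 = 1417.

1417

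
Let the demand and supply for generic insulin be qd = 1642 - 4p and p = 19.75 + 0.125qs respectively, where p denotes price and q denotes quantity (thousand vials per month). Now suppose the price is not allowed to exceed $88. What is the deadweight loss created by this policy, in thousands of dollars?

Rearranging supply gives qs = 8p - 158. Setting quantity demanded equal to quantity supplied, 1642 - 4p = 8p - 158, gives p* = 150 and q* = 1042.
Since 88 < 150, the ceiling is binding.
At p = 88: qd = 1642 - 4·88 = 1290 and qs = 8·88 - 158 = 546.
Quantity traded falls to 546. At q = 546 the demand price is (1642 - 546)/4 = 274 and the supply price is (158 + 546)/8 = 88.
Deadweight loss = ½ · (274 - 88) · (1042 - 546) = ½ · 186 · 496 = 46128.

46128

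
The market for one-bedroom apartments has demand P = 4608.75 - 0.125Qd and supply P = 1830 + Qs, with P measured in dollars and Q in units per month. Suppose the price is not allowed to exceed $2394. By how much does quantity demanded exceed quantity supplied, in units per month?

17154

Rearranging demand gives Qd = 36870 - 8P; rearranging supply gives Qs = P - 1830. Equilibrium: 36870 - 8P = P - 1830, so 38700 = 9P and P* = 4300, Q* = 2470.
Because the ceiling (2394) lies below the market-clearing price, it is binding.
At P = 2394: Qd = 36870 - 8·2394 = 17718 and Qs = 2394 - 1830 = 564.
Shortage = Qd - Qs = 17718 - 564 = 17154.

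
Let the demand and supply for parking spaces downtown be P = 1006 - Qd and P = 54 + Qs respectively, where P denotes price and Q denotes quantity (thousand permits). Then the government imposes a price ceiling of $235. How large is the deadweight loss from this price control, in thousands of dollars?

Rearranging demand gives Qd = 1006 - P; rearranging supply gives Qs = P - 54. Without the control the market clears where 1006 - P = P - 54, i.e. P* = 530 and Q* = 476.
The ceiling of 235 is below the equilibrium price 530, so it binds.
At P = 235: Qd = 1006 - 235 = 771 and Qs = 235 - 54 = 181.
Quantity traded falls to 181. At Q = 181 the demand price is 1006 - 181 = 825 and the supply price is 54 + 181 = 235.
Deadweight loss = ½ · (825 - 235) · (476 - 181) = ½ · 590 · 295 = 87025.

87025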